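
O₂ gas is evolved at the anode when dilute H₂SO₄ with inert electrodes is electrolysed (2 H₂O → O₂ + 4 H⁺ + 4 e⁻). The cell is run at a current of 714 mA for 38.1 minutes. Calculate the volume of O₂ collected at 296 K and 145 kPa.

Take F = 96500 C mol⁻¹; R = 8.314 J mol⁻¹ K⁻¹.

0.0718 L

Q = I·t = 0.7140 A × 2286.0 s = 1632 C.
n(e⁻) = Q/F = 1632 / 96500 = 0.01691 mol.
4 electrons are transferred per O₂ molecule, so n(O₂) = 0.01691 / 4 = 0.004229 mol.
V = nRT/P = (0.004229 × 8.314 × 296) / (145 × 10³ Pa) = 7.18 × 10⁻⁵ m³ = 0.0718 L.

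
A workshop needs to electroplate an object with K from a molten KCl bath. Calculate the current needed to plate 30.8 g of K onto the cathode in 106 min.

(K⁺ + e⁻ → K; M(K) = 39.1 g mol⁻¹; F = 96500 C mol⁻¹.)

n(K) = 30.8 / 39.1 = 0.7877 mol.
n(e⁻) = 1 × 0.7877 = 0.7877 mol.
Q = n(e⁻)·F = 0.7877 × 96500 = 76020 C.
I = Q/t = 76020 / 6360.0 s = 12.0 A.

12.0 A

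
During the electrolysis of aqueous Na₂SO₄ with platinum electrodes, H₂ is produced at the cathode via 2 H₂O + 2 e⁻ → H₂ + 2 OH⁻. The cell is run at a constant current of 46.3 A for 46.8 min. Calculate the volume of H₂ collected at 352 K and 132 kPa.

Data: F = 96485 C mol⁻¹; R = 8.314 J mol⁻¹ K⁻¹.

Q = I·t = 46.30 A × 2808.0 s = 130000 C.
n(e⁻) = Q/F = 130000 / 96485 = 1.347 mol.
2 electrons are transferred per H₂ molecule, so n(H₂) = 1.347 / 2 = 0.6737 mol.
V = nRT/P = (0.6737 × 8.314 × 352) / (132 × 10³ Pa) = 0.0149 m³ = 14.9 L.

14.9 L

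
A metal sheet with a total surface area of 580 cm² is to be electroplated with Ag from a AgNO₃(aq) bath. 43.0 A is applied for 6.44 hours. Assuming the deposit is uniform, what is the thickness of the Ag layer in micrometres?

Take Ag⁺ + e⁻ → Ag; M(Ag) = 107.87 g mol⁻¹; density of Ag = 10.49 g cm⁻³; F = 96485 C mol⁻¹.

Q = I·t = 43.00 × 23184 = 996900 C; n(e⁻) = 10.33 mol.
n(Ag) = n(e⁻)/1 = 10.33 mol, so m = 10.33 × 107.87 = 1115 g.
Volume = m/ρ = 1115 / 10.49 = 106.2 cm³.
Thickness = V/A = 106.2 / 580 = 0.183 cm = 1830 μm.

1830 μm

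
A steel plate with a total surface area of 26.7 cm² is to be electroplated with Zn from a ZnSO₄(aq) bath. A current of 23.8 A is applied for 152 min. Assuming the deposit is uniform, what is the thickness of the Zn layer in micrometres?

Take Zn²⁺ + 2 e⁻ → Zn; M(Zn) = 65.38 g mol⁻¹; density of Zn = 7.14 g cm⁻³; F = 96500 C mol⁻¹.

3860 μm

Q = I·t = 23.80 × 9120.0 = 217100 C; n(e⁻) = 2.249 mol.
n(Zn) = n(e⁻)/2 = 1.125 mol, so m = 1.125 × 65.38 = 73.53 g.
Volume = m/ρ = 73.53 / 7.14 = 10.30 cm³.
Thickness = V/A = 10.30 / 26.7 = 0.386 cm = 3860 μm.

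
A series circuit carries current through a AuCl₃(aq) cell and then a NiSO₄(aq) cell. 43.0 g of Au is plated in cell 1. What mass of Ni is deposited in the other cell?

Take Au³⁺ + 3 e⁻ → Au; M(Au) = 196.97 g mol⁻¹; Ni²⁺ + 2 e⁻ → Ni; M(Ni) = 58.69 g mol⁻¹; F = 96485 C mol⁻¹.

19.2 g

n(Au) = 43.0 / 196.97 = 0.2183 mol.
Since Au³⁺ + 3 e⁻ → Au, n(e⁻) passed = 3 × 0.2183 = 0.6549 mol.
Cells in series carry the same charge, so the same 0.6549 mol of electrons passes through cell 2.
Ni²⁺ + 2 e⁻ → Ni, so n(Ni) = 0.6549 / 2 = 0.3275 mol.
m(Ni) = 0.3275 × 58.69 = 19.2 g.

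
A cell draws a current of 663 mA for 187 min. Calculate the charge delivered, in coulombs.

7440 C

Q = I·t = 0.6630 A × 11220 s = 7440 C.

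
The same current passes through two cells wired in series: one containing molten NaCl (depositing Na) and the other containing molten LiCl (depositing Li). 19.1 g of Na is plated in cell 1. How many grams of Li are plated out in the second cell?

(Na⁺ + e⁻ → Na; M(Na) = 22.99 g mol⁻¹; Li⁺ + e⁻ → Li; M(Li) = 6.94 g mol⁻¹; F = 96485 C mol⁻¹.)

n(Na) = 19.1 / 22.99 = 0.8308 mol.
Since Na⁺ + e⁻ → Na, n(e⁻) passed = 1 × 0.8308 = 0.8308 mol.
Cells in series carry the same charge, so the same 0.8308 mol of electrons passes through cell 2.
Li⁺ + e⁻ → Li, so n(Li) = 0.8308 / 1 = 0.8308 mol.
m(Li) = 0.8308 × 6.94 = 5.77 g.

5.77 g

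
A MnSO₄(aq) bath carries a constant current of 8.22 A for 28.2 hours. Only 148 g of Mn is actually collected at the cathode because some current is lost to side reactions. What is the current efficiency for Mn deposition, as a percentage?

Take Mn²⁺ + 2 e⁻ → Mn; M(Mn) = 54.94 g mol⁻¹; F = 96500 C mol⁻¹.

Q = I·t = 8.220 × 101520 = 834500 C; n(e⁻) = 834500/96500 = 8.648 mol.
Theoretical n(Mn) = n(e⁻)/2 = 4.324 mol, i.e. m_theo = 4.324 × 54.94 = 237.5 g.
Efficiency = m_actual / m_theo = 148 / 237.5 = 62.3 %.

62.3 %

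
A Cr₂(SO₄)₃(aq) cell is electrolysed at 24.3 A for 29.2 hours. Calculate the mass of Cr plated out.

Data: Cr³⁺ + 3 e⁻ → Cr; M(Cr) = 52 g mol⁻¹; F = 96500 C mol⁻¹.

Q = I·t = 24.30 A × 105120 s = 2554000 C.
n(e⁻) = Q/F = 2554000 / 96500 = 26.47 mol.
Cr³⁺ + 3 e⁻ → Cr, so n(Cr) = n(e⁻)/3 = 8.824 mol.
m = n·M = 8.824 × 52 = 459 g.

459 g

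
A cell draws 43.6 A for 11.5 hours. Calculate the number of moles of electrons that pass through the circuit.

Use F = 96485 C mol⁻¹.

18.7 mol

Q = I·t = 43.60 A × 41400 s = 1805000 C.
n(e⁻) = Q/F = 1805000 / 96485 = 18.7 mol.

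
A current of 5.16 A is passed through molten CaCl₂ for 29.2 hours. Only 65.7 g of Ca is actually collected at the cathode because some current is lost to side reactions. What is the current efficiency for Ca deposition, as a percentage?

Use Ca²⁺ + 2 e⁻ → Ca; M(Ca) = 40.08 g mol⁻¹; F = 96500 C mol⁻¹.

Q = I·t = 5.160 × 105120 = 542400 C; n(e⁻) = 542400/96500 = 5.621 mol.
Theoretical n(Ca) = n(e⁻)/2 = 2.810 mol, i.e. m_theo = 2.810 × 40.08 = 112.6 g.
Efficiency = m_actual / m_theo = 65.7 / 112.6 = 58.3 %.

58.3 %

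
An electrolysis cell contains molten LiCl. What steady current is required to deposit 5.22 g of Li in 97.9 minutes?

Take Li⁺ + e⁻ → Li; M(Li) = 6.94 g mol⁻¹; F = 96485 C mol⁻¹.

12.4 A

n(Li) = 5.22 / 6.94 = 0.7522 mol.
n(e⁻) = 1 × 0.7522 = 0.7522 mol.
Q = n(e⁻)·F = 0.7522 × 96485 = 72570 C.
I = Q/t = 72570 / 5874.0 s = 12.4 A.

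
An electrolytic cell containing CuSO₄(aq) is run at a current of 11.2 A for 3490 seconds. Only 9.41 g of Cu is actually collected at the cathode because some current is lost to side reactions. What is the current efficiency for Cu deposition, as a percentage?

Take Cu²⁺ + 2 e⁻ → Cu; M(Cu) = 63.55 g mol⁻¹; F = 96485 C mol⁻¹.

Q = I·t = 11.20 × 3490.0 = 39090 C; n(e⁻) = 39090/96485 = 0.4051 mol.
Theoretical n(Cu) = n(e⁻)/2 = 0.2026 mol, i.e. m_theo = 0.2026 × 63.55 = 12.87 g.
Efficiency = m_actual / m_theo = 9.41 / 12.87 = 73.1 %.

73.1 %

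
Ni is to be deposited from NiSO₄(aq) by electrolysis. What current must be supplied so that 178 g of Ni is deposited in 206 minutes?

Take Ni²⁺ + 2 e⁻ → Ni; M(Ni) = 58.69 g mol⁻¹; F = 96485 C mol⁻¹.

47.4 A

n(Ni) = 178 / 58.69 = 3.033 mol.
n(e⁻) = 2 × 3.033 = 6.066 mol.
Q = n(e⁻)·F = 6.066 × 96485 = 585300 C.
I = Q/t = 585300 / 12360 s = 47.4 A.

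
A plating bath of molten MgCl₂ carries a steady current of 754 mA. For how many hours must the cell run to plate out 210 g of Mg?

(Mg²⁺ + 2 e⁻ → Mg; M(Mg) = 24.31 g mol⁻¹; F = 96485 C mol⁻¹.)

n(Mg) = m/M = 210 / 24.31 = 8.638 mol.
Each Mg atom requires 2 electrons, so n(e⁻) = 2 × 8.638 = 17.28 mol.
Q = n(e⁻)·F = 17.28 × 96485 = 1667000 C.
t = Q/I = 1667000 / 0.7540 A = 2211000 s = 614 h.

614 h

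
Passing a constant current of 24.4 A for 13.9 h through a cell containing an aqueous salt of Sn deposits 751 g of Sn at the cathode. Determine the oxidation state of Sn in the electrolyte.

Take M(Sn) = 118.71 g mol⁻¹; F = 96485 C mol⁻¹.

Q = I·t = 24.40 A × 50040 s = 1221000 C, so n(e⁻) = 1221000/96485 = 12.65 mol.
n(Sn) deposited = 751 / 118.71 = 6.326 mol.
Electrons per atom = n(e⁻)/n(Sn) = 12.65 / 6.326 = 2.00 ≈ 2, so the ion is Sn²⁺.

+2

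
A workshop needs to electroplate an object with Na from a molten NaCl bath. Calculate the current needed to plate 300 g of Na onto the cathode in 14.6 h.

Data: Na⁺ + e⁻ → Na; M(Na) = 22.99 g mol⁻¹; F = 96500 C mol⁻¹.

n(Na) = 300 / 22.99 = 13.05 mol.
n(e⁻) = 1 × 13.05 = 13.05 mol.
Q = n(e⁻)·F = 13.05 × 96500 = 1259000 C.
I = Q/t = 1259000 / 52560 s = 24.0 A.

24.0 A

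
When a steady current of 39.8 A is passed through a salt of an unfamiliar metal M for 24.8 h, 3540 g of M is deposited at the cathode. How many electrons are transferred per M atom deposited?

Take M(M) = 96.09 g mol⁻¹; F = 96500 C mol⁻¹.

1

Q = I·t = 39.80 A × 89280 s = 3553000 C, so n(e⁻) = 3553000/96500 = 36.82 mol.
n(M) deposited = 3540 / 96.09 = 36.84 mol.
Electrons per atom = n(e⁻)/n(M) = 36.82 / 36.84 = 1.00 ≈ 1, so the ion is M⁺.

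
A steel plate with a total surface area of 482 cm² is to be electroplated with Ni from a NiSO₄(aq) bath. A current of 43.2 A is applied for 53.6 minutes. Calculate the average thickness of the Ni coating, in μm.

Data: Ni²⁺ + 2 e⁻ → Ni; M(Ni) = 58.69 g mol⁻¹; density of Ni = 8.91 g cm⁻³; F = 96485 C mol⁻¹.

Q = I·t = 43.20 × 3216.0 = 138900 C; n(e⁻) = 1.440 mol.
n(Ni) = n(e⁻)/2 = 0.7200 mol, so m = 0.7200 × 58.69 = 42.25 g.
Volume = m/ρ = 42.25 / 8.91 = 4.742 cm³.
Thickness = V/A = 4.742 / 482 = 0.00984 cm = 98.4 μm.

98.4 μm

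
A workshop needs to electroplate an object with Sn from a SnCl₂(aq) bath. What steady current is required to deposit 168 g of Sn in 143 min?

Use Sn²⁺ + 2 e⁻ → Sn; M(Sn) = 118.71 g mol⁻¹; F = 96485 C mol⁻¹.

n(Sn) = 168 / 118.71 = 1.415 mol.
n(e⁻) = 2 × 1.415 = 2.830 mol.
Q = n(e⁻)·F = 2.830 × 96485 = 273100 C.
I = Q/t = 273100 / 8580.0 s = 31.8 A.

31.8 A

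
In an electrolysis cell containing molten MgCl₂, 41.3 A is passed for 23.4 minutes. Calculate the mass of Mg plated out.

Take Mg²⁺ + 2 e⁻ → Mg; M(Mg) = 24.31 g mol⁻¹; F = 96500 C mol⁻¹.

Q = I·t = 41.30 A × 1404.0 s = 57990 C.
n(e⁻) = Q/F = 57990 / 96500 = 0.6009 mol.
Mg²⁺ + 2 e⁻ → Mg, so n(Mg) = n(e⁻)/2 = 0.3004 mol.
m = n·M = 0.3004 × 24.31 = 7.30 g.

7.30 g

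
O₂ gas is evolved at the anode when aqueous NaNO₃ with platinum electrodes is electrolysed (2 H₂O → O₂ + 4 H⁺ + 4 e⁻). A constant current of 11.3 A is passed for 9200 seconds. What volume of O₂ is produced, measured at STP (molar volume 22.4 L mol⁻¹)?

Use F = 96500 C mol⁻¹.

Q = I·t = 11.30 A × 9200.0 s = 104000 C.
n(e⁻) = Q/F = 104000 / 96500 = 1.077 mol.
4 electrons are transferred per O₂ molecule, so n(O₂) = 1.077 / 4 = 0.2693 mol.
V = n × V_m = 0.2693 × 22.4 = 6.03 L.

6.03 L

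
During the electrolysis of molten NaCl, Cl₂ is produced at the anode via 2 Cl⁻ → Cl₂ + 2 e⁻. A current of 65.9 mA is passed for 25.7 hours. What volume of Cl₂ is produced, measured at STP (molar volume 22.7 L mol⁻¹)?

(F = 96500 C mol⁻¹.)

0.717 L

Q = I·t = 0.06590 A × 92520 s = 6097 C.
n(e⁻) = Q/F = 6097 / 96500 = 0.06318 mol.
2 electrons are transferred per Cl₂ molecule, so n(Cl₂) = 0.06318 / 2 = 0.03159 mol.
V = n × V_m = 0.03159 × 22.7 = 0.717 L.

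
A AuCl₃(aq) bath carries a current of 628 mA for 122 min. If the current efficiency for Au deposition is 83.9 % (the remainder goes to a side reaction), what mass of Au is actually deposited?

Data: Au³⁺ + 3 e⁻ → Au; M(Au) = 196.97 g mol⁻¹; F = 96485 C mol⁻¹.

Q = I·t = 0.6280 × 7320.0 = 4597 C.
n(e⁻) = 4597/96485 = 0.04764 mol; theoretically n(Au) = 0.04764/3 = 0.01588 mol, m_theo = 3.128 g.
At 83.9 % efficiency, m_actual = 0.839 × 3.128 = 2.62 g.

2.62 g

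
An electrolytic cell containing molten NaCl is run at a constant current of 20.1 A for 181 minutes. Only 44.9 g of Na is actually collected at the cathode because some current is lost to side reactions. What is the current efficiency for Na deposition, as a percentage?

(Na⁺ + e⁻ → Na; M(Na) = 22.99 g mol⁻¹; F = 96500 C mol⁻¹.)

86.3 %

Q = I·t = 20.10 × 10860 = 218300 C; n(e⁻) = 218300/96500 = 2.262 mol.
Theoretical n(Na) = n(e⁻)/1 = 2.262 mol, i.e. m_theo = 2.262 × 22.99 = 52.00 g.
Efficiency = m_actual / m_theo = 44.9 / 52.00 = 86.3 %.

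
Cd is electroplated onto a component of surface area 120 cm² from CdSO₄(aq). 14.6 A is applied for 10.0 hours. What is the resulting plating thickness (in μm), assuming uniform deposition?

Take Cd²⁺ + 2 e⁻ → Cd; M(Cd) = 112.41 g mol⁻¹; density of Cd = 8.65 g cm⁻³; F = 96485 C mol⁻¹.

2950 μm

Q = I·t = 14.60 × 36000 = 525600 C; n(e⁻) = 5.447 mol.
n(Cd) = n(e⁻)/2 = 2.724 mol, so m = 2.724 × 112.41 = 306.2 g.
Volume = m/ρ = 306.2 / 8.65 = 35.40 cm³.
Thickness = V/A = 35.40 / 120 = 0.295 cm = 2950 μm.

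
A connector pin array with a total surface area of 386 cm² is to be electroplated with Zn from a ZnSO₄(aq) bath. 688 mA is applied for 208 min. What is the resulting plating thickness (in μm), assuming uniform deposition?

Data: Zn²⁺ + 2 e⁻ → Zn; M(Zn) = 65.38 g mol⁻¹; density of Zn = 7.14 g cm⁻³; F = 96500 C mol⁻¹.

Q = I·t = 0.6880 × 12480 = 8586 C; n(e⁻) = 0.08898 mol.
n(Zn) = n(e⁻)/2 = 0.04449 mol, so m = 0.04449 × 65.38 = 2.909 g.
Volume = m/ρ = 2.909 / 7.14 = 0.4074 cm³.
Thickness = V/A = 0.4074 / 386 = 0.00106 cm = 10.6 μm.

10.6 μm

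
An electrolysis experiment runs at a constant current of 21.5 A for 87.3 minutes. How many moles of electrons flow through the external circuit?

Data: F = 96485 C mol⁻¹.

Q = I·t = 21.50 A × 5238.0 s = 112600 C.
n(e⁻) = Q/F = 112600 / 96485 = 1.17 mol.

1.17 mol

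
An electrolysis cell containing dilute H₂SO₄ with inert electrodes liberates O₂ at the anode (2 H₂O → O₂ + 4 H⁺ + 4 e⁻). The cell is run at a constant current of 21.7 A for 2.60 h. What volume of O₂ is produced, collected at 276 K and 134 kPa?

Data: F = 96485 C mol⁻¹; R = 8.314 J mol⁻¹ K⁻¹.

9.01 L

Q = I·t = 21.70 A × 9360.0 s = 203100 C.
n(e⁻) = Q/F = 203100 / 96485 = 2.105 mol.
4 electrons are transferred per O₂ molecule, so n(O₂) = 2.105 / 4 = 0.5263 mol.
V = nRT/P = (0.5263 × 8.314 × 276) / (134 × 10³ Pa) = 0.00901 m³ = 9.01 L.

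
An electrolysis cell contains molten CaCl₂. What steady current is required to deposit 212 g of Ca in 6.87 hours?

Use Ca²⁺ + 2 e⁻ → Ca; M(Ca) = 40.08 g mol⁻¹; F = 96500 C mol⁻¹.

n(Ca) = 212 / 40.08 = 5.289 mol.
n(e⁻) = 2 × 5.289 = 10.58 mol.
Q = n(e⁻)·F = 10.58 × 96500 = 1021000 C.
I = Q/t = 1021000 / 24732 s = 41.3 A.

41.3 A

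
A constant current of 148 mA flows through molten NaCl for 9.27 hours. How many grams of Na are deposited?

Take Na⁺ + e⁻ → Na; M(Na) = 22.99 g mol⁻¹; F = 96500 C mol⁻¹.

Q = I·t = 0.1480 A × 33372 s = 4939 C.
n(e⁻) = Q/F = 4939 / 96500 = 0.05118 mol.
Na⁺ + e⁻ → Na, so n(Na) = n(e⁻)/1 = 0.05118 mol.
m = n·M = 0.05118 × 22.99 = 1.18 g.

1.18 g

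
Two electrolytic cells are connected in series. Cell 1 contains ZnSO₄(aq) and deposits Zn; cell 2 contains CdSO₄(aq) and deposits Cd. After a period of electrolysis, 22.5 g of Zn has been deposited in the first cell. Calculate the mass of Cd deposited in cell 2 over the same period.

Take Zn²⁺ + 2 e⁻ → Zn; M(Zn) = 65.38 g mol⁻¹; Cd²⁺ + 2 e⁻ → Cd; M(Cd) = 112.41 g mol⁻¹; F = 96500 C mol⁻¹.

38.7 g

n(Zn) = 22.5 / 65.38 = 0.3441 mol.
Since Zn²⁺ + 2 e⁻ → Zn, n(e⁻) passed = 2 × 0.3441 = 0.6883 mol.
Cells in series carry the same charge, so the same 0.6883 mol of electrons passes through cell 2.
Cd²⁺ + 2 e⁻ → Cd, so n(Cd) = 0.6883 / 2 = 0.3441 mol.
m(Cd) = 0.3441 × 112.41 = 38.7 g.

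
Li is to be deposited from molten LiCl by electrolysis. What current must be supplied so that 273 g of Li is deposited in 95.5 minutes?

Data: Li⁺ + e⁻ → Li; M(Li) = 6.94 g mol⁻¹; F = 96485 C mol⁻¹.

662 A

n(Li) = 273 / 6.94 = 39.34 mol.
n(e⁻) = 1 × 39.34 = 39.34 mol.
Q = n(e⁻)·F = 39.34 × 96485 = 3795000 C.
I = Q/t = 3795000 / 5730.0 s = 662 A.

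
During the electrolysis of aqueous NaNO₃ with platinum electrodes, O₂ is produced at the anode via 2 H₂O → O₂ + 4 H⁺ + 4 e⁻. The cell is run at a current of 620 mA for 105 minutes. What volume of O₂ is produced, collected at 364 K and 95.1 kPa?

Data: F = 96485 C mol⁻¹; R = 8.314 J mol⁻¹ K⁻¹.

Q = I·t = 0.6200 A × 6300.0 s = 3906 C.
n(e⁻) = Q/F = 3906 / 96485 = 0.04048 mol.
4 electrons are transferred per O₂ molecule, so n(O₂) = 0.04048 / 4 = 0.01012 mol.
V = nRT/P = (0.01012 × 8.314 × 364) / (95.1 × 10³ Pa) = 3.22 × 10⁻⁴ m³ = 0.322 L.

0.322 L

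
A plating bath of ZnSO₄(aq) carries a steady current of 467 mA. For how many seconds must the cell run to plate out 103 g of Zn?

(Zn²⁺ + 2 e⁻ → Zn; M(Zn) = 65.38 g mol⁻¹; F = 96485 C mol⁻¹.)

n(Zn) = m/M = 103 / 65.38 = 1.575 mol.
Each Zn atom requires 2 electrons, so n(e⁻) = 2 × 1.575 = 3.151 mol.
Q = n(e⁻)·F = 3.151 × 96485 = 304000 C.
t = Q/I = 304000 / 0.4670 A = 651000 s.

6.51 × 10⁵ s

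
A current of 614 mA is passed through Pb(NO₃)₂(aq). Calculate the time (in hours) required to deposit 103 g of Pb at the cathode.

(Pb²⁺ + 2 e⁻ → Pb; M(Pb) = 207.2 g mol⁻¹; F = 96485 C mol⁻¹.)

43.4 h

n(Pb) = m/M = 103 / 207.2 = 0.4971 mol.
Each Pb atom requires 2 electrons, so n(e⁻) = 2 × 0.4971 = 0.9942 mol.
Q = n(e⁻)·F = 0.9942 × 96485 = 95930 C.
t = Q/I = 95930 / 0.6140 A = 156200 s = 43.4 h.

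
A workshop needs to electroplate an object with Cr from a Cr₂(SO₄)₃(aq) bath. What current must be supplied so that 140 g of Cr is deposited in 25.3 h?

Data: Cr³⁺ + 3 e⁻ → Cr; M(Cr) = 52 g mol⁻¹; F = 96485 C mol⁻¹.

n(Cr) = 140 / 52 = 2.692 mol.
n(e⁻) = 3 × 2.692 = 8.077 mol.
Q = n(e⁻)·F = 8.077 × 96485 = 779300 C.
I = Q/t = 779300 / 91080 s = 8.56 A.

8.56 A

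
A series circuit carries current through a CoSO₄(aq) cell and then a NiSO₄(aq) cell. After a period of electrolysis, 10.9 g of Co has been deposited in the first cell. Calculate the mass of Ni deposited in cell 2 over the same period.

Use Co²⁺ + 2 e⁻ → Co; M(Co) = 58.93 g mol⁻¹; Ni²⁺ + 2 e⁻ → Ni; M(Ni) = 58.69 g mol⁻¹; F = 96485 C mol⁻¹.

10.9 g

n(Co) = 10.9 / 58.93 = 0.1850 mol.
Since Co²⁺ + 2 e⁻ → Co, n(e⁻) passed = 2 × 0.1850 = 0.3699 mol.
Cells in series carry the same charge, so the same 0.3699 mol of electrons passes through cell 2.
Ni²⁺ + 2 e⁻ → Ni, so n(Ni) = 0.3699 / 2 = 0.1850 mol.
m(Ni) = 0.1850 × 58.69 = 10.9 g.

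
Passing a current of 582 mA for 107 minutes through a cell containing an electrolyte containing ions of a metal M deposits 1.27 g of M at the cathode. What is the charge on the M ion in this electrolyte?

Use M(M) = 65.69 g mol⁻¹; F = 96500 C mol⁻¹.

+2

Q = I·t = 0.5820 A × 6420.0 s = 3736 C, so n(e⁻) = 3736/96500 = 0.03872 mol.
n(M) deposited = 1.27 / 65.69 = 0.01933 mol.
Electrons per atom = n(e⁻)/n(M) = 0.03872 / 0.01933 = 2.00 ≈ 2, so the ion is M²⁺.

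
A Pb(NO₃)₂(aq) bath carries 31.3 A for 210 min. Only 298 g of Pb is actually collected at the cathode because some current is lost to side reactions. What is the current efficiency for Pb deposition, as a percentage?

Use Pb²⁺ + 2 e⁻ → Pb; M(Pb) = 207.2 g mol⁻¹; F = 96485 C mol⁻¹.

Q = I·t = 31.30 × 12600 = 394400 C; n(e⁻) = 394400/96485 = 4.087 mol.
Theoretical n(Pb) = n(e⁻)/2 = 2.044 mol, i.e. m_theo = 2.044 × 207.2 = 423.5 g.
Efficiency = m_actual / m_theo = 298 / 423.5 = 70.4 %.

70.4 %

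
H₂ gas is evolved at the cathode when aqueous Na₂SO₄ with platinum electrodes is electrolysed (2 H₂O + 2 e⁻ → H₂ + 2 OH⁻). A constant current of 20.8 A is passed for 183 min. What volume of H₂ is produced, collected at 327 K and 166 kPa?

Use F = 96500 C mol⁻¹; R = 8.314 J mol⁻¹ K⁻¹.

19.4 L

Q = I·t = 20.80 A × 10980 s = 228400 C.
n(e⁻) = Q/F = 228400 / 96500 = 2.367 mol.
2 electrons are transferred per H₂ molecule, so n(H₂) = 2.367 / 2 = 1.183 mol.
V = nRT/P = (1.183 × 8.314 × 327) / (166 × 10³ Pa) = 0.0194 m³ = 19.4 L.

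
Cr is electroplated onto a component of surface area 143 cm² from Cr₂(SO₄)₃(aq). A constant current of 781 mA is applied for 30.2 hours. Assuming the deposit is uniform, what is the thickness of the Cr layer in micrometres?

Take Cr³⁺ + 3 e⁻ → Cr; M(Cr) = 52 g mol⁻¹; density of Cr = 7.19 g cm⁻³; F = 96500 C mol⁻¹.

Q = I·t = 0.7810 × 108720 = 84910 C; n(e⁻) = 0.8799 mol.
n(Cr) = n(e⁻)/3 = 0.2933 mol, so m = 0.2933 × 52 = 15.25 g.
Volume = m/ρ = 15.25 / 7.19 = 2.121 cm³.
Thickness = V/A = 2.121 / 143 = 0.0148 cm = 148 μm.

148 μm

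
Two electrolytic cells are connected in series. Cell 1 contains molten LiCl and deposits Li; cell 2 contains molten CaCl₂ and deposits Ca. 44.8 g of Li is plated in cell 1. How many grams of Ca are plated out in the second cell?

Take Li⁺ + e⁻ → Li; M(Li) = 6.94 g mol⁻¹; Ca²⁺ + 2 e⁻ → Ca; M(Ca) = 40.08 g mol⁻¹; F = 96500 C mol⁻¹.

129 g

n(Li) = 44.8 / 6.94 = 6.455 mol.
Since Li⁺ + e⁻ → Li, n(e⁻) passed = 1 × 6.455 = 6.455 mol.
Cells in series carry the same charge, so the same 6.455 mol of electrons passes through cell 2.
Ca²⁺ + 2 e⁻ → Ca, so n(Ca) = 6.455 / 2 = 3.228 mol.
m(Ca) = 3.228 × 40.08 = 129 g.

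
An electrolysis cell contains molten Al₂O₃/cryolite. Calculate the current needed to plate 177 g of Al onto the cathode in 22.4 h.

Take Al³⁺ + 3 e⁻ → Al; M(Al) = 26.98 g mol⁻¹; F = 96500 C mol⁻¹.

23.6 A

n(Al) = 177 / 26.98 = 6.560 mol.
n(e⁻) = 3 × 6.560 = 19.68 mol.
Q = n(e⁻)·F = 19.68 × 96500 = 1899000 C.
I = Q/t = 1899000 / 80640 s = 23.6 A.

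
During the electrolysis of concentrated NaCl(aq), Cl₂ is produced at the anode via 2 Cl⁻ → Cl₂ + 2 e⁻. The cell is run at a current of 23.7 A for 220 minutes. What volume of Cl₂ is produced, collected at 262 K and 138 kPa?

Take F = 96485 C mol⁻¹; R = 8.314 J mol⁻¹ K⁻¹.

Q = I·t = 23.70 A × 13200 s = 312800 C.
n(e⁻) = Q/F = 312800 / 96485 = 3.242 mol.
2 electrons are transferred per Cl₂ molecule, so n(Cl₂) = 3.242 / 2 = 1.621 mol.
V = nRT/P = (1.621 × 8.314 × 262) / (138 × 10³ Pa) = 0.0256 m³ = 25.6 L.

25.6 L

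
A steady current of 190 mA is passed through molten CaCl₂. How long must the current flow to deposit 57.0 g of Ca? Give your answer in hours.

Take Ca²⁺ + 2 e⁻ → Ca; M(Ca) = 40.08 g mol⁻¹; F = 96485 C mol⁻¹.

401 h

n(Ca) = m/M = 57.0 / 40.08 = 1.422 mol.
Each Ca atom requires 2 electrons, so n(e⁻) = 2 × 1.422 = 2.844 mol.
Q = n(e⁻)·F = 2.844 × 96485 = 274400 C.
t = Q/I = 274400 / 0.1900 A = 1444000 s = 401 h.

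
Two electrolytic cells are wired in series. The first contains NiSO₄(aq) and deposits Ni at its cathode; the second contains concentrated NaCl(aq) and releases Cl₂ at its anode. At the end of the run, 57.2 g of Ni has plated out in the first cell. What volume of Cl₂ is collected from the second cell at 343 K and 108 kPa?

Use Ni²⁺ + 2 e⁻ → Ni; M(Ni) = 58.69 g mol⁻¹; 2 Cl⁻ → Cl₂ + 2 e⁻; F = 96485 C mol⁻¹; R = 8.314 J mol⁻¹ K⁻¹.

n(Ni) = 57.2 / 58.69 = 0.9746 mol, so n(e⁻) = 2 × 0.9746 = 1.949 mol.
The cells are in series, so the same 1.949 mol of electrons passes through the second cell.
2 Cl⁻ → Cl₂ + 2 e⁻ — 2 mol e⁻ per mol Cl₂, so n(Cl₂) = 1.949/2 = 0.9746 mol.
V = nRT/P = (0.9746 × 8.314 × 343) / (108 × 10³) = 0.0257 m³ = 25.7 L.

25.7 L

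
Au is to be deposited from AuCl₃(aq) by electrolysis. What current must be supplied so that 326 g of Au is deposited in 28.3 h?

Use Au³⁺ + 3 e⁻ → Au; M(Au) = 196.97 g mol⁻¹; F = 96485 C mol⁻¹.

n(Au) = 326 / 196.97 = 1.655 mol.
n(e⁻) = 3 × 1.655 = 4.965 mol.
Q = n(e⁻)·F = 4.965 × 96485 = 479100 C.
I = Q/t = 479100 / 101880 s = 4.70 A.

4.70 A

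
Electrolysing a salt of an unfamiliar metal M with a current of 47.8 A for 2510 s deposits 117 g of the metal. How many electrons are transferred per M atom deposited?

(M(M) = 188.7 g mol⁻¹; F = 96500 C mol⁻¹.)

2

Q = I·t = 47.80 A × 2510.0 s = 120000 C, so n(e⁻) = 120000/96500 = 1.243 mol.
n(M) deposited = 117 / 188.7 = 0.6200 mol.
Electrons per atom = n(e⁻)/n(M) = 1.243 / 0.6200 = 2.01 ≈ 2, so the ion is M²⁺.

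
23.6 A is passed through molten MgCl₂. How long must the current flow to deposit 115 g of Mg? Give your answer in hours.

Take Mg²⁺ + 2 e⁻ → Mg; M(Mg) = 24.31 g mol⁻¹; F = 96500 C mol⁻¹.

10.7 h

n(Mg) = m/M = 115 / 24.31 = 4.731 mol.
Each Mg atom requires 2 electrons, so n(e⁻) = 2 × 4.731 = 9.461 mol.
Q = n(e⁻)·F = 9.461 × 96500 = 913000 C.
t = Q/I = 913000 / 23.60 A = 38690 s = 10.7 h.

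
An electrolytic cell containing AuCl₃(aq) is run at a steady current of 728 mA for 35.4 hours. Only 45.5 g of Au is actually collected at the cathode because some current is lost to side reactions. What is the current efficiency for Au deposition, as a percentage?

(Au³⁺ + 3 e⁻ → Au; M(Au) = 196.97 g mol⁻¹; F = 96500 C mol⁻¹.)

Q = I·t = 0.7280 × 127440 = 92780 C; n(e⁻) = 92780/96500 = 0.9614 mol.
Theoretical n(Au) = n(e⁻)/3 = 0.3205 mol, i.e. m_theo = 0.3205 × 196.97 = 63.12 g.
Efficiency = m_actual / m_theo = 45.5 / 63.12 = 72.1 %.

72.1 %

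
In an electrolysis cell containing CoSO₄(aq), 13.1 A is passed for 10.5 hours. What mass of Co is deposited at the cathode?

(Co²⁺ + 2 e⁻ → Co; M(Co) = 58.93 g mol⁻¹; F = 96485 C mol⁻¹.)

Q = I·t = 13.10 A × 37800 s = 495200 C.
n(e⁻) = Q/F = 495200 / 96485 = 5.132 mol.
Co²⁺ + 2 e⁻ → Co, so n(Co) = n(e⁻)/2 = 2.566 mol.
m = n·M = 2.566 × 58.93 = 151 g.

151 g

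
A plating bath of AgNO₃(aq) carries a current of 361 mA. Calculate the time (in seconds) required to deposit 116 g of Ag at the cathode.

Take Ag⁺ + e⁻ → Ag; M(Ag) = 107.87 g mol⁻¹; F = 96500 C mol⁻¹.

n(Ag) = m/M = 116 / 107.87 = 1.075 mol.
Each Ag atom requires 1 electron, so n(e⁻) = 1 × 1.075 = 1.075 mol.
Q = n(e⁻)·F = 1.075 × 96500 = 103800 C.
t = Q/I = 103800 / 0.3610 A = 287500 s.

2.87 × 10⁵ s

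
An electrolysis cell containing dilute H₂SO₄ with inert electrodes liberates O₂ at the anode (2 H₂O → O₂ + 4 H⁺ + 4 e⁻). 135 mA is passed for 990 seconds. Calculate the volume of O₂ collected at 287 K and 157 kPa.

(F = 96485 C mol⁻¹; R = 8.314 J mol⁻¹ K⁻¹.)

0.00526 L

Q = I·t = 0.1350 A × 990.00 s = 133.6 C.
n(e⁻) = Q/F = 133.6 / 96485 = 0.001385 mol.
4 electrons are transferred per O₂ molecule, so n(O₂) = 0.001385 / 4 = 0.0003463 mol.
V = nRT/P = (0.0003463 × 8.314 × 287) / (157 × 10³ Pa) = 5.26 × 10⁻⁶ m³ = 0.00526 L.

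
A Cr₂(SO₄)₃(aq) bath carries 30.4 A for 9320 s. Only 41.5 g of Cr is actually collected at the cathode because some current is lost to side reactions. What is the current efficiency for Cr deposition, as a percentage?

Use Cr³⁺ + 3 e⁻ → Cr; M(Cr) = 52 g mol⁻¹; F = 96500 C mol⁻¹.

Q = I·t = 30.40 × 9320.0 = 283300 C; n(e⁻) = 283300/96500 = 2.936 mol.
Theoretical n(Cr) = n(e⁻)/3 = 0.9787 mol, i.e. m_theo = 0.9787 × 52 = 50.89 g.
Efficiency = m_actual / m_theo = 41.5 / 50.89 = 81.5 %.

81.5 %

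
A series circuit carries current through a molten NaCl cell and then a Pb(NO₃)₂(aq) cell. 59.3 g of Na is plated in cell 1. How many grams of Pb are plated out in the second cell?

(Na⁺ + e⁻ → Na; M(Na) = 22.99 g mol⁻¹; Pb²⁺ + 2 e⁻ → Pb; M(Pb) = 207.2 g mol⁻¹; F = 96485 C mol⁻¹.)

267 g

n(Na) = 59.3 / 22.99 = 2.579 mol.
Since Na⁺ + e⁻ → Na, n(e⁻) passed = 1 × 2.579 = 2.579 mol.
Cells in series carry the same charge, so the same 2.579 mol of electrons passes through cell 2.
Pb²⁺ + 2 e⁻ → Pb, so n(Pb) = 2.579 / 2 = 1.290 mol.
m(Pb) = 1.290 × 207.2 = 267 g.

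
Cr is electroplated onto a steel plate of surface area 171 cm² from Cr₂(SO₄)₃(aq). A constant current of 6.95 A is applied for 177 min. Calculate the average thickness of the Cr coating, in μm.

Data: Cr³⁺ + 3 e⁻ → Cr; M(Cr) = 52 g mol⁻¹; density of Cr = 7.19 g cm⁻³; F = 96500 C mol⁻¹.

Q = I·t = 6.950 × 10620 = 73810 C; n(e⁻) = 0.7649 mol.
n(Cr) = n(e⁻)/3 = 0.2550 mol, so m = 0.2550 × 52 = 13.26 g.
Volume = m/ρ = 13.26 / 7.19 = 1.844 cm³.
Thickness = V/A = 1.844 / 171 = 0.0108 cm = 108 μm.

108 μm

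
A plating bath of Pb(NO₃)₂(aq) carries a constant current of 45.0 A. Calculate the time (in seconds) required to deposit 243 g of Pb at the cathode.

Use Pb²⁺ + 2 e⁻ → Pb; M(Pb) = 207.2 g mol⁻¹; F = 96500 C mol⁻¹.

n(Pb) = m/M = 243 / 207.2 = 1.173 mol.
Each Pb atom requires 2 electrons, so n(e⁻) = 2 × 1.173 = 2.346 mol.
Q = n(e⁻)·F = 2.346 × 96500 = 226300 C.
t = Q/I = 226300 / 45.00 A = 5030 s.

5030 s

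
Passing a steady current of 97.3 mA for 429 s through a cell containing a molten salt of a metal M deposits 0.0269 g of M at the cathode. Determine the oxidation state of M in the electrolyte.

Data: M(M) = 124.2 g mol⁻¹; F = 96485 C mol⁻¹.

Q = I·t = 0.09730 A × 429.00 s = 41.74 C, so n(e⁻) = 41.74/96485 = 0.0004326 mol.
n(M) deposited = 0.0269 / 124.2 = 0.0002166 mol.
Electrons per atom = n(e⁻)/n(M) = 0.0004326 / 0.0002166 = 2.00 ≈ 2, so the ion is M²⁺.

+2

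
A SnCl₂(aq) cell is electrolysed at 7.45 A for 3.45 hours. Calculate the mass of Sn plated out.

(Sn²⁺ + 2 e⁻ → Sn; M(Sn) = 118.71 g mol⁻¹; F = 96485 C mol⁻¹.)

Q = I·t = 7.450 A × 12420 s = 92530 C.
n(e⁻) = Q/F = 92530 / 96485 = 0.9590 mol.
Sn²⁺ + 2 e⁻ → Sn, so n(Sn) = n(e⁻)/2 = 0.4795 mol.
m = n·M = 0.4795 × 118.71 = 56.9 g.

56.9 g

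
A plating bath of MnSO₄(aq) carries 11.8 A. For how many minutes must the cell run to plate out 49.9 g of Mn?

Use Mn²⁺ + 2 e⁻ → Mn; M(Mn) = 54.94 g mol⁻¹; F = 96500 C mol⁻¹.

248 min

n(Mn) = m/M = 49.9 / 54.94 = 0.9083 mol.
Each Mn atom requires 2 electrons, so n(e⁻) = 2 × 0.9083 = 1.817 mol.
Q = n(e⁻)·F = 1.817 × 96500 = 175300 C.
t = Q/I = 175300 / 11.80 A = 14860 s = 248 min.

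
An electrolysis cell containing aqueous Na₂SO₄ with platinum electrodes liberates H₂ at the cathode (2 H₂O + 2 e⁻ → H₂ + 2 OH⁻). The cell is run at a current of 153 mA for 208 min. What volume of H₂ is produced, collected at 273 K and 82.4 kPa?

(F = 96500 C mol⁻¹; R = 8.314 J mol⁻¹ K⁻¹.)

Q = I·t = 0.1530 A × 12480 s = 1909 C.
n(e⁻) = Q/F = 1909 / 96500 = 0.01979 mol.
2 electrons are transferred per H₂ molecule, so n(H₂) = 0.01979 / 2 = 0.009893 mol.
V = nRT/P = (0.009893 × 8.314 × 273) / (82.4 × 10³ Pa) = 2.73 × 10⁻⁴ m³ = 0.273 L.

0.273 L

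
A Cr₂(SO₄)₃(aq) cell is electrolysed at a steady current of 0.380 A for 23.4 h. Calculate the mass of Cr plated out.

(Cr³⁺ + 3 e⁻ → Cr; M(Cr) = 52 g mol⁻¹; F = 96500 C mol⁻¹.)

Q = I·t = 0.3800 A × 84240 s = 32010 C.
n(e⁻) = Q/F = 32010 / 96500 = 0.3317 mol.
Cr³⁺ + 3 e⁻ → Cr, so n(Cr) = n(e⁻)/3 = 0.1106 mol.
m = n·M = 0.1106 × 52 = 5.75 g.

5.75 g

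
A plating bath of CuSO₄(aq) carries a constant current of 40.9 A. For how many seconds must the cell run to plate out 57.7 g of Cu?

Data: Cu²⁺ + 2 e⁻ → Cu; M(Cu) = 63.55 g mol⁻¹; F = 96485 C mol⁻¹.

4280 s

n(Cu) = m/M = 57.7 / 63.55 = 0.9079 mol.
Each Cu atom requires 2 electrons, so n(e⁻) = 2 × 0.9079 = 1.816 mol.
Q = n(e⁻)·F = 1.816 × 96485 = 175200 C.
t = Q/I = 175200 / 40.90 A = 4284 s.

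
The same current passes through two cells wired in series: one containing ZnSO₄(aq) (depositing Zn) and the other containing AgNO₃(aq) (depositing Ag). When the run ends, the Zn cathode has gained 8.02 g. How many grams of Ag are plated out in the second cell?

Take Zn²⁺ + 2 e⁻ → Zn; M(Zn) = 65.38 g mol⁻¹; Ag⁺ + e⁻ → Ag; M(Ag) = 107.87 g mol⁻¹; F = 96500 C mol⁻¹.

n(Zn) = 8.02 / 65.38 = 0.1227 mol.
Since Zn²⁺ + 2 e⁻ → Zn, n(e⁻) passed = 2 × 0.1227 = 0.2453 mol.
Cells in series carry the same charge, so the same 0.2453 mol of electrons passes through cell 2.
Ag⁺ + e⁻ → Ag, so n(Ag) = 0.2453 / 1 = 0.2453 mol.
m(Ag) = 0.2453 × 107.87 = 26.5 g.

26.5 g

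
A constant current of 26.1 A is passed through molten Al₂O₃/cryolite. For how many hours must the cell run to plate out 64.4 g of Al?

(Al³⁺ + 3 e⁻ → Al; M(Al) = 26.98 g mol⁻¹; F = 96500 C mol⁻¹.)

7.35 h

n(Al) = m/M = 64.4 / 26.98 = 2.387 mol.
Each Al atom requires 3 electrons, so n(e⁻) = 3 × 2.387 = 7.161 mol.
Q = n(e⁻)·F = 7.161 × 96500 = 691000 C.
t = Q/I = 691000 / 26.10 A = 26480 s = 7.35 h.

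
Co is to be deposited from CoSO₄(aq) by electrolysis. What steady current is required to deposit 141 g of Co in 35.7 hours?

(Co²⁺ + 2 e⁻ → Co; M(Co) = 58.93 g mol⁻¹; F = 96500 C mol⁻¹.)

n(Co) = 141 / 58.93 = 2.393 mol.
n(e⁻) = 2 × 2.393 = 4.785 mol.
Q = n(e⁻)·F = 4.785 × 96500 = 461800 C.
I = Q/t = 461800 / 128520 s = 3.59 A.

3.59 A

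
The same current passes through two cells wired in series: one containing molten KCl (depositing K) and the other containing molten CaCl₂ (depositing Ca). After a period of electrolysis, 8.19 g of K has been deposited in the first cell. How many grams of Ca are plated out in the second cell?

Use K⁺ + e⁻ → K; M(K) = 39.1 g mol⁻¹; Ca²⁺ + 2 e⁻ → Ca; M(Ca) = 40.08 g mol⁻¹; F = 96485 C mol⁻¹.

n(K) = 8.19 / 39.1 = 0.2095 mol.
Since K⁺ + e⁻ → K, n(e⁻) passed = 1 × 0.2095 = 0.2095 mol.
Cells in series carry the same charge, so the same 0.2095 mol of electrons passes through cell 2.
Ca²⁺ + 2 e⁻ → Ca, so n(Ca) = 0.2095 / 2 = 0.1047 mol.
m(Ca) = 0.1047 × 40.08 = 4.20 g.

4.20 g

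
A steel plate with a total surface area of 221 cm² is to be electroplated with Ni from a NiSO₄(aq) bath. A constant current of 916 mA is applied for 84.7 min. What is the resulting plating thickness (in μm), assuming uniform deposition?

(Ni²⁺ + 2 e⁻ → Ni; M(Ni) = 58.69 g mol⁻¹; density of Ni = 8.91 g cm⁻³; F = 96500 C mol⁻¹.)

Q = I·t = 0.9160 × 5082.0 = 4655 C; n(e⁻) = 0.04824 mol.
n(Ni) = n(e⁻)/2 = 0.02412 mol, so m = 0.02412 × 58.69 = 1.416 g.
Volume = m/ρ = 1.416 / 8.91 = 0.1589 cm³.
Thickness = V/A = 0.1589 / 221 = 7.19 × 10⁻⁴ cm = 7.19 μm.

7.19 μm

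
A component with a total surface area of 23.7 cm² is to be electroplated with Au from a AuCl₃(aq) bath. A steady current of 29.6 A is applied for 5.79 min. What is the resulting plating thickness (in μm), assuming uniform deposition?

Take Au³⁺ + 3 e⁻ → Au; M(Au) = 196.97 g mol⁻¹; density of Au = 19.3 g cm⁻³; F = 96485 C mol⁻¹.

Q = I·t = 29.60 × 347.40 = 10280 C; n(e⁻) = 0.1066 mol.
n(Au) = n(e⁻)/3 = 0.03553 mol, so m = 0.03553 × 196.97 = 6.997 g.
Volume = m/ρ = 6.997 / 19.3 = 0.3626 cm³.
Thickness = V/A = 0.3626 / 23.7 = 0.0153 cm = 153 μm.

153 μm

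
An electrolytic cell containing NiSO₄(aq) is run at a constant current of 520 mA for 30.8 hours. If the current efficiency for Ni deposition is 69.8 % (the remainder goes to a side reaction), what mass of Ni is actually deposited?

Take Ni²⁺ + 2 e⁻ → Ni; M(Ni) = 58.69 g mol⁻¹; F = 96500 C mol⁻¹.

12.2 g

Q = I·t = 0.5200 × 110880 = 57660 C.
n(e⁻) = 57660/96500 = 0.5975 mol; theoretically n(Ni) = 0.5975/2 = 0.2987 mol, m_theo = 17.53 g.
At 69.8 % efficiency, m_actual = 0.698 × 17.53 = 12.2 g.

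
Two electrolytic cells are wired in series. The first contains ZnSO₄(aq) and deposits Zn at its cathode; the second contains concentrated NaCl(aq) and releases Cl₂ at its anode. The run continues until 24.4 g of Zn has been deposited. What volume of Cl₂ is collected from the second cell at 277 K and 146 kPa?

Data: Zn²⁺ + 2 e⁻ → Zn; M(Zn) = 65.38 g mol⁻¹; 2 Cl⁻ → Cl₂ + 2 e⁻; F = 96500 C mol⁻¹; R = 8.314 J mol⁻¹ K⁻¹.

5.89 L

n(Zn) = 24.4 / 65.38 = 0.3732 mol, so n(e⁻) = 2 × 0.3732 = 0.7464 mol.
The cells are in series, so the same 0.7464 mol of electrons passes through the second cell.
2 Cl⁻ → Cl₂ + 2 e⁻ — 2 mol e⁻ per mol Cl₂, so n(Cl₂) = 0.7464/2 = 0.3732 mol.
V = nRT/P = (0.3732 × 8.314 × 277) / (146 × 10³) = 0.00589 m³ = 5.89 L.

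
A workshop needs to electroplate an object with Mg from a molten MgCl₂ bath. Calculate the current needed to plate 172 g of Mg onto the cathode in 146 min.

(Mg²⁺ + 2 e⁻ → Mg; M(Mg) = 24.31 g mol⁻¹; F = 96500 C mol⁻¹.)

n(Mg) = 172 / 24.31 = 7.075 mol.
n(e⁻) = 2 × 7.075 = 14.15 mol.
Q = n(e⁻)·F = 14.15 × 96500 = 1366000 C.
I = Q/t = 1366000 / 8760.0 s = 156 A.

156 A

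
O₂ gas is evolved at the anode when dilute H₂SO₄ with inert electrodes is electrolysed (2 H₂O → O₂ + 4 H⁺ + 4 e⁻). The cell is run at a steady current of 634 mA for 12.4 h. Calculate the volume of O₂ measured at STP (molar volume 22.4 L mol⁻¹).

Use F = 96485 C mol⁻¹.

1.64 L

Q = I·t = 0.6340 A × 44640 s = 28300 C.
n(e⁻) = Q/F = 28300 / 96485 = 0.2933 mol.
4 electrons are transferred per O₂ molecule, so n(O₂) = 0.2933 / 4 = 0.07333 mol.
V = n × V_m = 0.07333 × 22.4 = 1.64 L.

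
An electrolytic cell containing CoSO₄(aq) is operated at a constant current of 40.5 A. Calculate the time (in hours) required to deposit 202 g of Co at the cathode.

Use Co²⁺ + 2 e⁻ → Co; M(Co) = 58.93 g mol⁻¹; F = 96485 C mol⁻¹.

4.54 h

n(Co) = m/M = 202 / 58.93 = 3.428 mol.
Each Co atom requires 2 electrons, so n(e⁻) = 2 × 3.428 = 6.856 mol.
Q = n(e⁻)·F = 6.856 × 96485 = 661500 C.
t = Q/I = 661500 / 40.50 A = 16330 s = 4.54 h.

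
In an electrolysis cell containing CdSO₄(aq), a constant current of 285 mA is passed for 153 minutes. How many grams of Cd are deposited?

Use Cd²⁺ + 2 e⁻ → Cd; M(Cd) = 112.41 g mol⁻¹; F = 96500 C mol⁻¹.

Q = I·t = 0.2850 A × 9180.0 s = 2616 C.
n(e⁻) = Q/F = 2616 / 96500 = 0.02711 mol.
Cd²⁺ + 2 e⁻ → Cd, so n(Cd) = n(e⁻)/2 = 0.01356 mol.
m = n·M = 0.01356 × 112.41 = 1.52 g.

1.52 g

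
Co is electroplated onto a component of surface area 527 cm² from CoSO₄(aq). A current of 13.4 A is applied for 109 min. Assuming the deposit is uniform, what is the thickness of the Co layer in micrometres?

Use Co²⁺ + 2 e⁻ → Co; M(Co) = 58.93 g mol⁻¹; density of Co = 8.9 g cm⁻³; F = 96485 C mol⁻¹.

Q = I·t = 13.40 × 6540.0 = 87640 C; n(e⁻) = 0.9083 mol.
n(Co) = n(e⁻)/2 = 0.4541 mol, so m = 0.4541 × 58.93 = 26.76 g.
Volume = m/ρ = 26.76 / 8.9 = 3.007 cm³.
Thickness = V/A = 3.007 / 527 = 0.00571 cm = 57.1 μm.

57.1 μm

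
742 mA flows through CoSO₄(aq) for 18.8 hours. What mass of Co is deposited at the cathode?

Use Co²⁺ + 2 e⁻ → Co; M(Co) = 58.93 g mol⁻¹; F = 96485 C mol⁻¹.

Q = I·t = 0.7420 A × 67680 s = 50220 C.
n(e⁻) = Q/F = 50220 / 96485 = 0.5205 mol.
Co²⁺ + 2 e⁻ → Co, so n(Co) = n(e⁻)/2 = 0.2602 mol.
m = n·M = 0.2602 × 58.93 = 15.3 g.

15.3 g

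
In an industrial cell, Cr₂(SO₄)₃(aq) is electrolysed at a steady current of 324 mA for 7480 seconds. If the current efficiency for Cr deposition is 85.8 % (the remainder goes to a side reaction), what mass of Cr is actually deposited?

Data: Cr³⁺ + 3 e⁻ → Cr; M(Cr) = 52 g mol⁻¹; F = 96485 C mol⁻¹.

0.374 g

Q = I·t = 0.3240 × 7480.0 = 2424 C.
n(e⁻) = 2424/96485 = 0.02512 mol; theoretically n(Cr) = 0.02512/3 = 0.008373 mol, m_theo = 0.4354 g.
At 85.8 % efficiency, m_actual = 0.858 × 0.4354 = 0.374 g.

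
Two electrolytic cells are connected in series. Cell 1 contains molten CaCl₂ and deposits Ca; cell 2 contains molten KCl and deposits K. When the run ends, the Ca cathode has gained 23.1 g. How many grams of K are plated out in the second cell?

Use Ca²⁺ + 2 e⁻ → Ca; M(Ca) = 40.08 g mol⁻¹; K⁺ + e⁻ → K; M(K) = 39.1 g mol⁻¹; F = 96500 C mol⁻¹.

n(Ca) = 23.1 / 40.08 = 0.5763 mol.
Since Ca²⁺ + 2 e⁻ → Ca, n(e⁻) passed = 2 × 0.5763 = 1.153 mol.
Cells in series carry the same charge, so the same 1.153 mol of electrons passes through cell 2.
K⁺ + e⁻ → K, so n(K) = 1.153 / 1 = 1.153 mol.
m(K) = 1.153 × 39.1 = 45.1 g.

45.1 g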